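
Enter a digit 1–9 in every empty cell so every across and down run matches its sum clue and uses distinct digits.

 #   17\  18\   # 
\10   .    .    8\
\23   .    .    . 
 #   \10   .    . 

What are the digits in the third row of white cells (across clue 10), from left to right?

23 in 3 cells must be {6,8,9}; 17 in 2 cells must be {8,9}.
The 23 across and the 8 down share only 6, so R2C3 = 6.
R3C3 = 8 − 6 = 2 completes the 8 down.
R3C2 = 10 − 2 = 8 completes the 10 across.
R2C2 = 9: the only remaining digit allowed by both the 23 across and the 18 down.
R1C2 = 18 − 17 = 1 completes the 18 down.
R2C1 = 23 − 15 = 8 completes the 23 across.
R1C1 = 10 − 1 = 9 completes the 10 across.

8 2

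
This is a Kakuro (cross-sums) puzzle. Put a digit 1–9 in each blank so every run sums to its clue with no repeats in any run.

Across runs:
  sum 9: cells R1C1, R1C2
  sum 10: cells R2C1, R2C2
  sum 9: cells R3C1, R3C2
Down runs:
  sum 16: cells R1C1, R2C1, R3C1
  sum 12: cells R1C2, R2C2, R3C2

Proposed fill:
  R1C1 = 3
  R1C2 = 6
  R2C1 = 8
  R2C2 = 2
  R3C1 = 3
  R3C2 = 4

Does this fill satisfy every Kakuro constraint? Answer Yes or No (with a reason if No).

No — the across run R3C1–R3C2 sums to 7, not 9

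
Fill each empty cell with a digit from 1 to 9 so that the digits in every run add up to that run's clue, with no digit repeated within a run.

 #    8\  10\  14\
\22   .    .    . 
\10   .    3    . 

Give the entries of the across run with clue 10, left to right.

R1C2 = 10 − 3 = 7 completes the 10 down.
Given what's placed, R1C1 must be 6 to fit the 22 across and 8 down.
R1C3 = 22 − 13 = 9 completes the 22 across.
R2C1 = 8 − 6 = 2 completes the 8 down.
R2C3 = 10 − 5 = 5 completes the 10 across.

2 3 5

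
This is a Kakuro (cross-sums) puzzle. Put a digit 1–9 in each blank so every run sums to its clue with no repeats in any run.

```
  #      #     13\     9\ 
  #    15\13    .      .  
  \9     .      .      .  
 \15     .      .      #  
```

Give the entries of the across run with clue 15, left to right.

The 9 across and the 15 down share only 6, so R2C1 = 6.
R3C1 = 15 − 6 = 9 completes the 15 down.
R3C2 = 15 − 9 = 6 completes the 15 across.
R2C2 = 2: the only remaining digit allowed by both the 9 across and the 13 down.
R2C3 = 9 − 8 = 1 completes the 9 across.
R1C2 = 13 − 8 = 5 completes the 13 down.
R1C3 = 13 − 5 = 8 completes the 13 across.

9 6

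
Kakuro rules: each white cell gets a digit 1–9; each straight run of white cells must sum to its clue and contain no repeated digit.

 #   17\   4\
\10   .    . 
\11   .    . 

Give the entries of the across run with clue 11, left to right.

17 in 2 cells must be {8,9}; 4 in 2 cells must be {1,3}.
The 11 across and the 4 down share only 3, so R2C2 = 3.
R1C2 = 4 − 3 = 1 completes the 4 down.
R2C1 = 11 − 3 = 8 completes the 11 across.
R1C1 = 10 − 1 = 9 completes the 10 across.

8, 3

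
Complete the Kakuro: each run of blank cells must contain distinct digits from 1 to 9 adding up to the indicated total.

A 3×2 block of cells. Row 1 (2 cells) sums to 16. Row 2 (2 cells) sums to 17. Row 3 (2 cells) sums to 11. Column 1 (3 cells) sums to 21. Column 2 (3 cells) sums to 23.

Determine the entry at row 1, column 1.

7

16 in 2 cells must be {7,9}; 17 in 2 cells must be {8,9}; 23 in 3 cells must be {6,8,9}.
The 16 across and the 23 down share only 9, so (1,2) = 9.
Given what's placed, (2,2) must be 8 to fit the 17 across and 23 down.
(3,2) = 23 − 17 = 6 completes the 23 down.
(1,1) = 16 − 9 = 7 completes the 16 across.
(2,1) = 17 − 8 = 9 completes the 17 across.
(3,1) = 11 − 6 = 5 completes the 11 across.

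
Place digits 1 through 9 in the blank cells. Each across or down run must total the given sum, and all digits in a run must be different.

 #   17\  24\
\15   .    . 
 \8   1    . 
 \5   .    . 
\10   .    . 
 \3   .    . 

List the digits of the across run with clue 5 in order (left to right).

3, 2

3 in 2 cells must be {1,2}.
R2C2 = 8 − 1 = 7 completes the 8 across.
R5C1 = 2: the only remaining digit allowed by both the 3 across and the 17 down.
R5C2 = 3 − 2 = 1 completes the 3 across.
No cell is forced outright now. R3C1 can only be 3 or 4 (the digits allowed by both its 5 across and its 17 down). If R3C1 = 4: that forces R1C1 = 7, R1C2 = 8, after which R3C2 would have to be in {1} for the 5 across but in {2,3,5,6} for the 24 down — contradiction. So R3C1 = 3.
R3C2 = 5 − 3 = 2 completes the 5 across.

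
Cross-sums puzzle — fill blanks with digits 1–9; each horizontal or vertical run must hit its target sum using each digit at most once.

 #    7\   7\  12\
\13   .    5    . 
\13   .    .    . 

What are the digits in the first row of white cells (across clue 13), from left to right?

1 5 7

Given what's placed, R1C3 must be 7 to fit the 13 across and 12 down.
R2C2 = 7 − 5 = 2 completes the 7 down.
R2C3 = 12 − 7 = 5 completes the 12 down.
R1C1 = 13 − 12 = 1 completes the 13 across.
R2C1 = 13 − 7 = 6 completes the 13 across.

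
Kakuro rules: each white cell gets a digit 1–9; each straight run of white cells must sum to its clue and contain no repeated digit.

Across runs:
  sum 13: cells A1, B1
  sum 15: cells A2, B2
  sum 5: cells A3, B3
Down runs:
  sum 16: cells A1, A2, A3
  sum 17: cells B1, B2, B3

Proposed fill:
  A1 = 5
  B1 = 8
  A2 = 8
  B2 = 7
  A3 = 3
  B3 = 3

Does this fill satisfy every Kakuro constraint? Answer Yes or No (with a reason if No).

No — the across run A3–B3 sums to 6, not 5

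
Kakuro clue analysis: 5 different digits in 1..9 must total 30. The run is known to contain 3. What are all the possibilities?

5 distinct digits from 1–9 sum between 15 and 35.
Keeping only sets containing 3.

{3,4,6,8,9}; {3,5,6,7,9}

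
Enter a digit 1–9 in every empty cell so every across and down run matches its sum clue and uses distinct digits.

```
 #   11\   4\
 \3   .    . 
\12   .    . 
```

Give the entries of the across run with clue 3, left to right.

3 in 2 cells must be {1,2}; 4 in 2 cells must be {1,3}.
The 3 across and the 11 down share only 2, so R1C1 = 2.
R1C2 = 3 − 2 = 1 completes the 3 across.
R2C1 = 11 − 2 = 9 completes the 11 down.
R2C2 = 12 − 9 = 3 completes the 12 across.

2, 1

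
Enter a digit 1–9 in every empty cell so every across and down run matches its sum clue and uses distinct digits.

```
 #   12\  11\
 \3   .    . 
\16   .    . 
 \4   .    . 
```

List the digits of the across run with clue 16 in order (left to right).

3 in 2 cells must be {1,2}; 16 in 2 cells must be {7,9}; 4 in 2 cells must be {1,3}.
The 16 across and the 11 down share only 7, so R2C2 = 7.
Given what's placed, R1C2 must be 1 to fit the 3 across and 11 down.
R2C1 = 16 − 7 = 9 completes the 16 across.
R3C1 = 1: the only remaining digit allowed by both the 4 across and the 12 down.
R3C2 = 4 − 1 = 3 completes the 4 across.
R1C1 = 3 − 1 = 2 completes the 3 across.

9, 7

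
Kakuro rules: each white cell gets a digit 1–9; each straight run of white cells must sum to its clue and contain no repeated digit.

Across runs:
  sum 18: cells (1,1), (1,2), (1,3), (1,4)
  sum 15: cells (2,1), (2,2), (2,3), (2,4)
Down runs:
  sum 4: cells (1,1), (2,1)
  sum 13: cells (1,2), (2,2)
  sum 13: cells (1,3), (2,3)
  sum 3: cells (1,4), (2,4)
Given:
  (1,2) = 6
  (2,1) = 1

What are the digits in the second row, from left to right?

1 7 5 2

4 in 2 cells must be {1,3}; 3 in 2 cells must be {1,2}.
(1,1) = 4 − 1 = 3 completes the 4 down.
(2,2) = 13 − 6 = 7 completes the 13 down.
(2,4) = 2: the only remaining digit allowed by both the 15 across and the 3 down.
(1,4) = 3 − 2 = 1 completes the 3 down.
(2,3) = 15 − 10 = 5 completes the 15 across.
(1,3) = 18 − 10 = 8 completes the 18 across.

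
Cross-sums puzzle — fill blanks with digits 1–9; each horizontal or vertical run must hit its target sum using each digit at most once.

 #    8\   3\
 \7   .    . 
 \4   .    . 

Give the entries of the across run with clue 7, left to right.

5, 2

4 in 2 cells must be {1,3}; 3 in 2 cells must be {1,2}.
The 4 across and the 3 down share only 1, so R2C2 = 1.
R1C2 = 3 − 1 = 2 completes the 3 down.
R2C1 = 4 − 1 = 3 completes the 4 across.
R1C1 = 7 − 2 = 5 completes the 7 across.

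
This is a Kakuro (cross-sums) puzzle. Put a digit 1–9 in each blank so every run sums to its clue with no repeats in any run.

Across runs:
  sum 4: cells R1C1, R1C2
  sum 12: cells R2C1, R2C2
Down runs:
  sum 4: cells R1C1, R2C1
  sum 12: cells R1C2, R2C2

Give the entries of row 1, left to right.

1, 3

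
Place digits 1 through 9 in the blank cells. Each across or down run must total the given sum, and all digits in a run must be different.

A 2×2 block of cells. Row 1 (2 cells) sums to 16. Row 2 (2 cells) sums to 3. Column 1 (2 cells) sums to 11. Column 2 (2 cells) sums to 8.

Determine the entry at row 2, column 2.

16 in 2 cells must be {7,9}; 3 in 2 cells must be {1,2}.
The 16 across and the 8 down share only 7, so (1,2) = 7.
The 3 across and the 11 down share only 2, so (2,1) = 2.
(2,2) = 3 − 2 = 1 completes the 3 across.
(1,1) = 16 − 7 = 9 completes the 16 across.

1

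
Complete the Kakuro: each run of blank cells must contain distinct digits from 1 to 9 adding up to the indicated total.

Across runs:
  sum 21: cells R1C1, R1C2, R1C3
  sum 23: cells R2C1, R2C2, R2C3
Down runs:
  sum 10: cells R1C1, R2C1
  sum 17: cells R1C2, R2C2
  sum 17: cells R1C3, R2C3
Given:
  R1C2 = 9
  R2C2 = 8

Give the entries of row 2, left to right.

23 in 3 cells must be {6,8,9}; 17 in 2 cells must be {8,9}.
R1C3 = 8: the only remaining digit allowed by both the 21 across and the 17 down.
R2C3 = 17 − 8 = 9 completes the 17 down.
R1C1 = 21 − 17 = 4 completes the 21 across.
R2C1 = 23 − 17 = 6 completes the 23 across.

6, 8, 9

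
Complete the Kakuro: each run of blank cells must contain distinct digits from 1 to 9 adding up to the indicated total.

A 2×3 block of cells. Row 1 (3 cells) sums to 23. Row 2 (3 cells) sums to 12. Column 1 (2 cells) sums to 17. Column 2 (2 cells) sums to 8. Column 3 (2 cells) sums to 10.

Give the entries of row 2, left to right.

9 2 1

23 in 3 cells must be {6,8,9}; 17 in 2 cells must be {8,9}.
The 23 across and the 8 down share only 6, so (1,2) = 6.
(2,2) = 8 − 6 = 2 completes the 8 down.
Given what's placed, (2,1) must be 9 to fit the 12 across and 17 down.
(2,3) = 12 − 11 = 1 completes the 12 across.
(1,1) = 17 − 9 = 8 completes the 17 down.
(1,3) = 23 − 14 = 9 completes the 23 across.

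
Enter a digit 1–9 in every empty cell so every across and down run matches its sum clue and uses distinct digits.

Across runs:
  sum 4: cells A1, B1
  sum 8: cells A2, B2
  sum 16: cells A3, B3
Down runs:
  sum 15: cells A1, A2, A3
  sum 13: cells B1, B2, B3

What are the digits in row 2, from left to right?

4 in 2 cells must be {1,3}; 16 in 2 cells must be {7,9}.
Nothing is forced directly, so branch on A1, whose candidates are 1 or 3. If A1 = 1: that forces B1 = 3, A3 = 9, after which B3 would have to be in {7} for the 16 across but in {1,2,4,6,8,9} for the 13 down — contradiction. So A1 = 3.
B1 = 4 − 3 = 1 completes the 4 across.
Given what's placed, A3 must be 7 to fit the 16 across and 15 down.
B3 = 16 − 7 = 9 completes the 16 across.
A2 = 15 − 10 = 5 completes the 15 down.
B2 = 8 − 5 = 3 completes the 8 across.

5, 3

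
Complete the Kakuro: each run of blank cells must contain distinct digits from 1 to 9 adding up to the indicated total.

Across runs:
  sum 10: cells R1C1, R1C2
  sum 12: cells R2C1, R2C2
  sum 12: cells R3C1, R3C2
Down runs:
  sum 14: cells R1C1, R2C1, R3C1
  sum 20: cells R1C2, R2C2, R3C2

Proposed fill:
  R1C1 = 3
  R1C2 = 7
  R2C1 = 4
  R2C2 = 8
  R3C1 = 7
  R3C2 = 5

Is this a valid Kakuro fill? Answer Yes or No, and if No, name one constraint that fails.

Across: 3+7=10; 4+8=12; 7+5=12. Down: 3+4+7=14; 7+8+5=20. No digit repeats within any run.

Yes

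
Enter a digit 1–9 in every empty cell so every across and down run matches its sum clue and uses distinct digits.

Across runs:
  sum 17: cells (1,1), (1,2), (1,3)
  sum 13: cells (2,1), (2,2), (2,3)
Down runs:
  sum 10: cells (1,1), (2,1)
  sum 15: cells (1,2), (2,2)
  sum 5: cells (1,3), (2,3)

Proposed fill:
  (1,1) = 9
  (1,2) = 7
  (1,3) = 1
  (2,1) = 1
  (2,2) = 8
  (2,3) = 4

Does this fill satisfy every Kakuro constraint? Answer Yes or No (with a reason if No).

Yes

Across: 9+7+1=17; 1+8+4=13. Down: 9+1=10; 7+8=15; 1+4=5. No digit repeats within any run.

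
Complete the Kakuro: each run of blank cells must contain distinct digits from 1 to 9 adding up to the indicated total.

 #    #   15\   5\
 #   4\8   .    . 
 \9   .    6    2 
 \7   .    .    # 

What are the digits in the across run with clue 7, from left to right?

3 4

4 in 2 cells must be {1,3}.
R1C3 = 5 − 2 = 3 completes the 5 down.
R2C1 = 9 − 8 = 1 completes the 9 across.
R3C1 = 4 − 1 = 3 completes the 4 down.
R3C2 = 7 − 3 = 4 completes the 7 across.
R1C2 = 8 − 3 = 5 completes the 8 across.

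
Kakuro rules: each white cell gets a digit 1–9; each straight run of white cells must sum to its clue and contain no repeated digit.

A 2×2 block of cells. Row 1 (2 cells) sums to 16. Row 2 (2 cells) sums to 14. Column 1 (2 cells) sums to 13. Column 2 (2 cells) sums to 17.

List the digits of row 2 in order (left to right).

6, 8

16 in 2 cells must be {7,9}; 17 in 2 cells must be {8,9}.
The 16 across and the 17 down share only 9, so (1,2) = 9.
(2,2) = 17 − 9 = 8 completes the 17 down.
(1,1) = 16 − 9 = 7 completes the 16 across.
(2,1) = 14 − 8 = 6 completes the 14 across.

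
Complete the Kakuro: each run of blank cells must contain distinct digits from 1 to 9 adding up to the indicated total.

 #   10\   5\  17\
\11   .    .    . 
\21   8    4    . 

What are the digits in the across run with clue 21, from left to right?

8, 4, 9

17 in 2 cells must be {8,9}.
R1C1 = 10 − 8 = 2 completes the 10 down.
R1C2 = 5 − 4 = 1 completes the 5 down.
R1C3 = 11 − 3 = 8 completes the 11 across.
R2C3 = 21 − 12 = 9 completes the 21 across.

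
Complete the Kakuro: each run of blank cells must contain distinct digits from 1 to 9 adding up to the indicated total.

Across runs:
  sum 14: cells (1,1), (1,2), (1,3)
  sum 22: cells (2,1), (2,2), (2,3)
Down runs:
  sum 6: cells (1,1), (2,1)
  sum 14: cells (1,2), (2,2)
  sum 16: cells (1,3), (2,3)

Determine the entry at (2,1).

5

16 in 2 cells must be {7,9}.
The 22 across and the 6 down share only 5, so (2,1) = 5.
Given what's placed, (2,3) must be 9 to fit the 22 across and 16 down.
(1,1) = 6 − 5 = 1 completes the 6 down.
(1,3) = 16 − 9 = 7 completes the 16 down.
(2,2) = 22 − 14 = 8 completes the 22 across.
(1,2) = 14 − 8 = 6 completes the 14 across.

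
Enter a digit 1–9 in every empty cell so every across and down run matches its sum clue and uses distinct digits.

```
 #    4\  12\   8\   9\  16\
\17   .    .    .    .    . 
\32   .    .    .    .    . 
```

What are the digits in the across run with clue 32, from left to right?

4 in 2 cells must be {1,3}; 16 in 2 cells must be {7,9}.
Only 7 fits R1C5 under both its across sum 17 and down sum 16.
The 32 across and the 4 down share only 3, so R2C1 = 3.
R2C5 = 16 − 7 = 9 completes the 16 down.
R1C1 = 4 − 3 = 1 completes the 4 down.
No cell is forced outright now. R1C3 can only be 2 or 3 (the digits allowed by both its 17 across and its 8 down). If R1C3 = 2: then R2C3 would have to be in {5,7,8} for the 32 across but in {6} for the 8 down — contradiction. So R1C3 = 3.
Given what's placed, R1C2 must be 4 to fit the 17 across and 12 down.
R1C4 = 17 − 15 = 2 completes the 17 across.
R2C2 = 12 − 4 = 8 completes the 12 down.
R2C3 = 8 − 3 = 5 completes the 8 down.
R2C4 = 32 − 25 = 7 completes the 32 across.

3 8 5 7 9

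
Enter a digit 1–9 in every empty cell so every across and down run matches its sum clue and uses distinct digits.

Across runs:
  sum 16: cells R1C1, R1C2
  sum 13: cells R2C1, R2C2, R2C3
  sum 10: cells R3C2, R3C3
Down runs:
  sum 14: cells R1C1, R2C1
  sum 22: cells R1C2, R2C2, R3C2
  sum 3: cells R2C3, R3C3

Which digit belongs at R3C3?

16 in 2 cells must be {7,9}; 3 in 2 cells must be {1,2}.
The 16 across and the 14 down share only 9, so R1C1 = 9.
R1C2 = 16 − 9 = 7 completes the 16 across.
R2C1 = 14 − 9 = 5 completes the 14 down.
R2C2 = 6: the only remaining digit allowed by both the 13 across and the 22 down.
R2C3 = 13 − 11 = 2 completes the 13 across.
R3C2 = 22 − 13 = 9 completes the 22 down.
R3C3 = 10 − 9 = 1 completes the 10 across.

1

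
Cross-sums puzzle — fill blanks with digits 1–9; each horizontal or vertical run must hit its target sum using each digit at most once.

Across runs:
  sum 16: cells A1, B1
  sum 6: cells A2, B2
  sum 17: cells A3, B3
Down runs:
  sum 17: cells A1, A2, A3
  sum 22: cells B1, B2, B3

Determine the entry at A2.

1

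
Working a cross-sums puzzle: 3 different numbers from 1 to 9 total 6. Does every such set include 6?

No

The only way to make 6 from 3 distinct digits is {1,2,3}, which does not contain 6.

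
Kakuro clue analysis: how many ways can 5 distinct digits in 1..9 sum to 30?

6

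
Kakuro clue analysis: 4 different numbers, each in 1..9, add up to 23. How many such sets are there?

4 distinct digits from 1–9 sum between 10 and 30.

9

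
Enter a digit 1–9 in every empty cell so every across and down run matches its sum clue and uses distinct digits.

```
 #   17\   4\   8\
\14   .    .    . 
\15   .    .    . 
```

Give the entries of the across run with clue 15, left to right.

17 in 2 cells must be {8,9}; 4 in 2 cells must be {1,3}.
Nothing is forced directly, so branch on R1C2, whose candidates are 1 or 3. If R1C2 = 1: that forces R2C2 = 3, R2C1 = 8, after which R2C3 would have to be in {4} for the 15 across but in {1,2,3,5,6,7} for the 8 down — contradiction. So R1C2 = 3.
Given what's placed, R1C1 must be 9 to fit the 14 across and 17 down.
R1C3 = 14 − 12 = 2 completes the 14 across.
R2C1 = 17 − 9 = 8 completes the 17 down.
R2C2 = 4 − 3 = 1 completes the 4 down.
R2C3 = 15 − 9 = 6 completes the 15 across.

8, 1, 6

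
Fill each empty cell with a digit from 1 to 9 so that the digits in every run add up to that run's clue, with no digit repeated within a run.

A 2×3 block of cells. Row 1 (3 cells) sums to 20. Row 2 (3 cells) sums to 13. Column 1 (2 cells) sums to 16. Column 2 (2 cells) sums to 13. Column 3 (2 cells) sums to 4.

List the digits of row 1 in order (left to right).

9 8 3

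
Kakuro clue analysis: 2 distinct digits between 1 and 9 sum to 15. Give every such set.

{6,9}; {7,8}

2 distinct digits from 1–9 sum between 3 and 17.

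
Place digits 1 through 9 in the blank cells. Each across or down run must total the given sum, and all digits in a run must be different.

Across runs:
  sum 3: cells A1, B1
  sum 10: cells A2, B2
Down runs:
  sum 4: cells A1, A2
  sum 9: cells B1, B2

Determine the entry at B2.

3 in 2 cells must be {1,2}; 4 in 2 cells must be {1,3}.
The 3 across and the 4 down share only 1, so A1 = 1.
B1 = 3 − 1 = 2 completes the 3 across.
A2 = 4 − 1 = 3 completes the 4 down.
B2 = 10 − 3 = 7 completes the 10 across.

7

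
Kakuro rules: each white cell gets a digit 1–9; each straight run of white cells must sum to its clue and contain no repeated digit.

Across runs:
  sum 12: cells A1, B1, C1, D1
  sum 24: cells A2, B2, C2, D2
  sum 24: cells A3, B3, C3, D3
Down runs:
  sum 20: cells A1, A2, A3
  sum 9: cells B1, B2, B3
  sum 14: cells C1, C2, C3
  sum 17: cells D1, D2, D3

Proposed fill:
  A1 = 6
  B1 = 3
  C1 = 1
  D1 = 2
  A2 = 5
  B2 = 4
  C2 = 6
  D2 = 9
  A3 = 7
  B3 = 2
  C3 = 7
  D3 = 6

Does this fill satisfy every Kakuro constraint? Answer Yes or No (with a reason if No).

No — the across run A3–D3 sums to 22, not 24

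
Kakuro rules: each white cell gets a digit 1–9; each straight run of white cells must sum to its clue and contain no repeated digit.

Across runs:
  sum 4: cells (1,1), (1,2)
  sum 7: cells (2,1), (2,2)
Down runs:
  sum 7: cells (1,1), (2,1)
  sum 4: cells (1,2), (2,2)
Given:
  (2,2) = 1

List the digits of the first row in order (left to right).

1 3

4 in 2 cells must be {1,3}.
(1,2) = 4 − 1 = 3 completes the 4 down.
(2,1) = 7 − 1 = 6 completes the 7 across.
(1,1) = 4 − 3 = 1 completes the 4 across.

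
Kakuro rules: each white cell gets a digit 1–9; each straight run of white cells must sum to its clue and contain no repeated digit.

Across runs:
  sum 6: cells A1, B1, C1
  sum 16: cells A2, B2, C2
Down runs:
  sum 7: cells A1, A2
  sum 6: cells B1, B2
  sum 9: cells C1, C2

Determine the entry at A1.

6 in 3 cells must be {1,2,3}.
Nothing is forced directly, so branch on A1, whose candidates are 1 or 2 or 3. If A1 = 1: that forces B1 = 2, C1 = 3, A2 = 6, after which B2 would have to be in {1,2,3,7,8,9} for the 16 across but in {4} for the 6 down — contradiction. If A1 = 2: that forces B1 = 1, C1 = 3, A2 = 5, after which B2 would have to be in {2,3,4,7,8,9} for the 16 across but in {5} for the 6 down — contradiction. So A1 = 3.
A2 = 7 − 3 = 4 completes the 7 down.
Given what's placed, B2 must be 5 to fit the 16 across and 6 down.
C2 = 16 − 9 = 7 completes the 16 across.
B1 = 6 − 5 = 1 completes the 6 down.
C1 = 6 − 4 = 2 completes the 6 across.

3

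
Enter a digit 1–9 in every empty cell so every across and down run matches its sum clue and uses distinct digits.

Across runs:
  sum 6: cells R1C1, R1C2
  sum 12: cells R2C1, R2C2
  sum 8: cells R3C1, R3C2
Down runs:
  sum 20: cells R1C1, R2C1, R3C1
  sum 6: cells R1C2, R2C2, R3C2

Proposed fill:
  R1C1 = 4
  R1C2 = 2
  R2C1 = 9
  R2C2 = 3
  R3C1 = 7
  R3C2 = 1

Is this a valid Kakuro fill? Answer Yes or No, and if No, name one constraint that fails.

Across: 4+2=6; 9+3=12; 7+1=8. Down: 4+9+7=20; 2+3+1=6. No digit repeats within any run.

Yes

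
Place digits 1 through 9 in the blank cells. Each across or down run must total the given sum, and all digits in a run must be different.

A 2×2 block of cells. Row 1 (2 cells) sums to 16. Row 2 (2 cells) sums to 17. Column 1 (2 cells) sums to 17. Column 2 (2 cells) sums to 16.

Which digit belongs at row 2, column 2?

9

16 in 2 cells must be {7,9}; 17 in 2 cells must be {8,9}.
The 16 across and the 17 down share only 9, so (1,1) = 9.
(1,2) = 16 − 9 = 7 completes the 16 across.
(2,1) = 17 − 9 = 8 completes the 17 down.
(2,2) = 17 − 8 = 9 completes the 17 across.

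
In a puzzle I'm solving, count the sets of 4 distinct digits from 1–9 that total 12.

4 distinct digits from 1–9 sum between 10 and 30.
Enumerating: {1,2,3,6}, {1,2,4,5}.

2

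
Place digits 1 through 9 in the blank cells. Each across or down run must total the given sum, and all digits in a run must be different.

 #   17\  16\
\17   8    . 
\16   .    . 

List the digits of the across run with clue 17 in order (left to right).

17 in 2 cells must be {8,9}; 16 in 2 cells must be {7,9}.
R1C2 = 17 − 8 = 9 completes the 17 across.
R2C1 = 17 − 8 = 9 completes the 17 down.
R2C2 = 16 − 9 = 7 completes the 16 across.

8 9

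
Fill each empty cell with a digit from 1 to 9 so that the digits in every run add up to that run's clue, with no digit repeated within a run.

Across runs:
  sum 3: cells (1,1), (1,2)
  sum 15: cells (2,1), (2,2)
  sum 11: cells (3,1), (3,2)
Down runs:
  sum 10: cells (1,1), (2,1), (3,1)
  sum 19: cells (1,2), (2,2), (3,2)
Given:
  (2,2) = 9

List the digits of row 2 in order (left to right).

6, 9

3 in 2 cells must be {1,2}.
(1,2) = 2: the only remaining digit allowed by both the 3 across and the 19 down.
(2,1) = 15 − 9 = 6 completes the 15 across.
Given what's placed, (3,1) must be 3 to fit the 11 across and 10 down.
(3,2) = 11 − 3 = 8 completes the 11 across.
(1,1) = 3 − 2 = 1 completes the 3 across.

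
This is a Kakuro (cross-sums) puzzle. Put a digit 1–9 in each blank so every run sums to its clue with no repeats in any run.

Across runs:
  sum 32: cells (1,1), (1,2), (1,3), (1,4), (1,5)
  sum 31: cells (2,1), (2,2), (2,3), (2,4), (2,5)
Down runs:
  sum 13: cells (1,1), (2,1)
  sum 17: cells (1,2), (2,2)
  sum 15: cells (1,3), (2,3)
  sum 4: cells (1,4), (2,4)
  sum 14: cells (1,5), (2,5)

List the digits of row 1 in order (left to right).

17 in 2 cells must be {8,9}; 4 in 2 cells must be {1,3}.
Only 3 fits (1,4) under both its across sum 32 and down sum 4.
(2,4) = 4 − 3 = 1 completes the 4 down.
Nothing is forced directly, so branch on (2,5), whose candidates are 6 or 8 or 9. If (2,5) = 6: that forces (1,5) = 8, (1,2) = 9, (1,3) = 7, (2,2) = 8, after which (2,3) would have to be in {7,9} for the 31 across but in {8} for the 15 down — contradiction. If (2,5) = 8: then (1,5) would have to be in {5,7,8,9} for the 32 across but in {6} for the 14 down — contradiction. So (2,5) = 9.
(1,5) = 14 − 9 = 5 completes the 14 down.
(2,2) = 8: the only remaining digit allowed by both the 31 across and the 17 down.
(1,2) = 17 − 8 = 9 completes the 17 down.
Nothing is forced directly, so branch on (2,1), whose candidates are 6 or 7. If (2,1) = 7: then (1,1) would have to be in {7,8} for the 32 across but in {6} for the 13 down — contradiction. So (2,1) = 6.
(1,1) = 13 − 6 = 7 completes the 13 down.
(1,3) = 32 − 24 = 8 completes the 32 across.

7 9 8 3 5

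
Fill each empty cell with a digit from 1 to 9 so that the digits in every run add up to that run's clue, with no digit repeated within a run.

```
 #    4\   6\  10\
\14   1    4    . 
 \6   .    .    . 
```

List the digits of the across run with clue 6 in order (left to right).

3 2 1

6 in 3 cells must be {1,2,3}; 4 in 2 cells must be {1,3}.
R1C3 = 14 − 5 = 9 completes the 14 across.
R2C1 = 4 − 1 = 3 completes the 4 down.
R2C2 = 6 − 4 = 2 completes the 6 down.
R2C3 = 6 − 5 = 1 completes the 6 across.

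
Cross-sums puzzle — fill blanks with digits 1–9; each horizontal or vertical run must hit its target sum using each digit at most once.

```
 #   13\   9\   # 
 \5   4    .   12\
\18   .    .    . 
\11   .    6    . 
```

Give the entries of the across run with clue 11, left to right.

2 6 3

R1C2 = 5 − 4 = 1 completes the 5 across.
R2C2 = 9 − 7 = 2 completes the 9 down.
R2C1 = 7: the only remaining digit allowed by both the 18 across and the 13 down.
R2C3 = 18 − 9 = 9 completes the 18 across.
R3C1 = 13 − 11 = 2 completes the 13 down.
R3C3 = 11 − 8 = 3 completes the 11 across.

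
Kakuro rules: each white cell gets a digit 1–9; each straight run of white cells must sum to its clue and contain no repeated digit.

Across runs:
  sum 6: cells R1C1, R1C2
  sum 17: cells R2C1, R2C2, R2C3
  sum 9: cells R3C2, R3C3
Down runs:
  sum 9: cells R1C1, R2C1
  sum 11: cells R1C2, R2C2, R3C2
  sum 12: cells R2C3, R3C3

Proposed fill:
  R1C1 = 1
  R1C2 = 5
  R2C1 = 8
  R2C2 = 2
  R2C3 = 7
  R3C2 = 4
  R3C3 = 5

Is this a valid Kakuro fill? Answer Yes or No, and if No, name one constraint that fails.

Across: 1+5=6; 8+2+7=17; 4+5=9. Down: 1+8=9; 5+2+4=11; 7+5=12. No digit repeats within any run.

Yes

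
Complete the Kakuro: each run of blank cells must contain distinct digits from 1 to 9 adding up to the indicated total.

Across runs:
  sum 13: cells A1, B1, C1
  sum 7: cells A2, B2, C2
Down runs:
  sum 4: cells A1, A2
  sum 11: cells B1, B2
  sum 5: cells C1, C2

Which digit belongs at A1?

7 in 3 cells must be {1,2,4}; 4 in 2 cells must be {1,3}.
The 7 across and the 4 down share only 1, so A2 = 1.
A1 = 4 − 1 = 3 completes the 4 down.
Nothing is forced directly, so branch on B2, whose candidates are 2 or 4. If B2 = 4: then B1 would have to be in {1,2,4,6,8,9} for the 13 across but in {7} for the 11 down — contradiction. So B2 = 2.
B1 = 11 − 2 = 9 completes the 11 down.
C1 = 13 − 12 = 1 completes the 13 across.
C2 = 7 − 3 = 4 completes the 7 across.

3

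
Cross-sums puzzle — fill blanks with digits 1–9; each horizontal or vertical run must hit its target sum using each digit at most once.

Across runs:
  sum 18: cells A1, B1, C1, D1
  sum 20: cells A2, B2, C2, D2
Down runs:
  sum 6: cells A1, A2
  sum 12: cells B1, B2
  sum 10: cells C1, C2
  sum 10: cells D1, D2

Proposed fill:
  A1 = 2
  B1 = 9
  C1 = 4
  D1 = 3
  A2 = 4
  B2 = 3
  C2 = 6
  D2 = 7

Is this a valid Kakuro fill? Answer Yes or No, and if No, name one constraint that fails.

Yes

Across: 2+9+4+3=18; 4+3+6+7=20. Down: 2+4=6; 9+3=12; 4+6=10; 3+7=10. No digit repeats within any run.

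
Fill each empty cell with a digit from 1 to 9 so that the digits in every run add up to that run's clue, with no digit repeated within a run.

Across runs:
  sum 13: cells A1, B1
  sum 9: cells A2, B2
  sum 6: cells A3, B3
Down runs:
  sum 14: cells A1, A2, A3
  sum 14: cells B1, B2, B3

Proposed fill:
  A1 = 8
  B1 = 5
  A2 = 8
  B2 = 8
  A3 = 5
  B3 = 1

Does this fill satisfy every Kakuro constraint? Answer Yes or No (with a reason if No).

No — the down run A1–A3 sums to 21, not 14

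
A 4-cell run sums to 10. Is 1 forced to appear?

Yes

The only way to make 10 from 4 distinct digits is {1,2,3,4}, which contains 1.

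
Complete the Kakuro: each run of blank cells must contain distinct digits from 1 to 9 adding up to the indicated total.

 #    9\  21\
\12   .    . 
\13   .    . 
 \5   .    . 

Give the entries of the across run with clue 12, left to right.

3, 9

The 5 across and the 21 down share only 4, so R3C2 = 4.
R3C1 = 5 − 4 = 1 completes the 5 across.
Nothing is forced directly, so branch on R1C1, whose candidates are 3 or 5. If R1C1 = 5: then R1C2 would have to be in {7} for the 12 across but in {8,9} for the 21 down — contradiction. So R1C1 = 3.
R1C2 = 12 − 3 = 9 completes the 12 across.
R2C1 = 9 − 4 = 5 completes the 9 down.
R2C2 = 13 − 5 = 8 completes the 13 across.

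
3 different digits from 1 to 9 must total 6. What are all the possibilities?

{1,2,3}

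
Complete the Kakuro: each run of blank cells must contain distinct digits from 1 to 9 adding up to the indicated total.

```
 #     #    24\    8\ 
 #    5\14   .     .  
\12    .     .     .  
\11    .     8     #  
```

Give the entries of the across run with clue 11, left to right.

24 in 3 cells must be {7,8,9}.
R1C2 = 9: the only remaining digit allowed by both the 14 across and the 24 down.
R1C3 = 14 − 9 = 5 completes the 14 across.
R2C2 = 24 − 17 = 7 completes the 24 down.
R2C3 = 8 − 5 = 3 completes the 8 down.
R3C1 = 11 − 8 = 3 completes the 11 across.
R2C1 = 12 − 10 = 2 completes the 12 across.

3 8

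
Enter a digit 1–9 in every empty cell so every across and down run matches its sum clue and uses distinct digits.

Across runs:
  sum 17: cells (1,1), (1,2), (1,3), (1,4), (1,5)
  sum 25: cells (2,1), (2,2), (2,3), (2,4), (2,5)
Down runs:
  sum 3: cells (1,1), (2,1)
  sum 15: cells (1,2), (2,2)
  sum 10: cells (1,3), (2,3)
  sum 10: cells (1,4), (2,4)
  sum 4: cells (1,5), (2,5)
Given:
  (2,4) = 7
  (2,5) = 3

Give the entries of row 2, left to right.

1 8 6 7 3

3 in 2 cells must be {1,2}; 4 in 2 cells must be {1,3}.
(1,4) = 10 − 7 = 3 completes the 10 down.
(1,5) = 4 − 3 = 1 completes the 4 down.
(1,1) = 2: the only remaining digit allowed by both the 17 across and the 3 down.
(2,1) = 3 − 2 = 1 completes the 3 down.
Nothing is forced directly, so branch on (1,2), whose candidates are 6 or 7. If (1,2) = 6: then (1,3) would have to be in {5} for the 17 across but in {1,2,3,4,6,7,8,9} for the 10 down — contradiction. So (1,2) = 7.
(1,3) = 17 − 13 = 4 completes the 17 across.
(2,2) = 15 − 7 = 8 completes the 15 down.
(2,3) = 25 − 19 = 6 completes the 25 across.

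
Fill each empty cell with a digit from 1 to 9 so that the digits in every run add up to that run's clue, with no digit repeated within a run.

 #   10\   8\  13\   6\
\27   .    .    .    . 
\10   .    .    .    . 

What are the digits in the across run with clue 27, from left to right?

7 6 9 5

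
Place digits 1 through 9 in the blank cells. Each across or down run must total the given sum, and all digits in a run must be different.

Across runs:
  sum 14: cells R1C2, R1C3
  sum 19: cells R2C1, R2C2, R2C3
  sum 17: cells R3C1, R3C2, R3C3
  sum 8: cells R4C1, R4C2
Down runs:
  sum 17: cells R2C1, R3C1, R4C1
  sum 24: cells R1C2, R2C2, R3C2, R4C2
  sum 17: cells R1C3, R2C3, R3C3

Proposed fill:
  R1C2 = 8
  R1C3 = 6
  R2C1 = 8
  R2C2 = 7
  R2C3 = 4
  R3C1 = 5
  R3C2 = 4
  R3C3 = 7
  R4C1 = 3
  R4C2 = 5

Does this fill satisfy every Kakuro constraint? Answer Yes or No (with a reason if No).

No — the down run R2C1–R4C1 sums to 16, not 17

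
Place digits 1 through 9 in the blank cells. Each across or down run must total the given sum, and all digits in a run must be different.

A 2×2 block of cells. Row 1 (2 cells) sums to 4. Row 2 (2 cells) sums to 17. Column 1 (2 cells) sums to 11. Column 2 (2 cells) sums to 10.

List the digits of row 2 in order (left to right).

8 9

4 in 2 cells must be {1,3}; 17 in 2 cells must be {8,9}.
The 4 across and the 11 down share only 3, so (1,1) = 3.
(1,2) = 4 − 3 = 1 completes the 4 across.
(2,1) = 11 − 3 = 8 completes the 11 down.
(2,2) = 17 − 8 = 9 completes the 17 across.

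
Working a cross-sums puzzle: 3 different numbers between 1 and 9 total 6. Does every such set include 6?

The only way to make 6 from 3 distinct digits is {1,2,3}, which does not contain 6.

No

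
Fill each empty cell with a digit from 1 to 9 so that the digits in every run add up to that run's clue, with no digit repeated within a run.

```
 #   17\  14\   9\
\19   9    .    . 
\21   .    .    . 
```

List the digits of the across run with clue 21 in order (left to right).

17 in 2 cells must be {8,9}.
R2C1 = 17 − 9 = 8 completes the 17 down.
Nothing is forced directly, so branch on R2C2, whose candidates are 6 or 9. If R2C2 = 9: then R1C2 would have to be in {2,3,4,6,7,8} for the 19 across but in {5} for the 14 down — contradiction. So R2C2 = 6.
R1C2 = 14 − 6 = 8 completes the 14 down.
R1C3 = 19 − 17 = 2 completes the 19 across.
R2C3 = 21 − 14 = 7 completes the 21 across.

8 6 7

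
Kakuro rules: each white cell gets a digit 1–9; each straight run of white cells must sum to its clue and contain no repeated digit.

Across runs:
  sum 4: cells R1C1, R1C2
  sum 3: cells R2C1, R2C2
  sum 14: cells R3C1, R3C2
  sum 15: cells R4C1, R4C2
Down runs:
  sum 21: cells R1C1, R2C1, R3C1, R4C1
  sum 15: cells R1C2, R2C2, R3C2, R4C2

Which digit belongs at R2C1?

1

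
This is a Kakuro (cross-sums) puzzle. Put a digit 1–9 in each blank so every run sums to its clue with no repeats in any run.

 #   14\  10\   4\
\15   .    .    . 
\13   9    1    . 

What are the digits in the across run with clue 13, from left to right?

9, 1, 3

4 in 2 cells must be {1,3}.
R1C1 = 14 − 9 = 5 completes the 14 down.
R1C2 = 10 − 1 = 9 completes the 10 down.
R1C3 = 15 − 14 = 1 completes the 15 across.
R2C3 = 13 − 10 = 3 completes the 13 across.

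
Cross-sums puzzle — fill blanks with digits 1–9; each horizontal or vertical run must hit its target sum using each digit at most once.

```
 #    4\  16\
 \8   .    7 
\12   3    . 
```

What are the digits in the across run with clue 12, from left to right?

3 9

4 in 2 cells must be {1,3}; 16 in 2 cells must be {7,9}.
R1C1 = 8 − 7 = 1 completes the 8 across.
R2C2 = 12 − 3 = 9 completes the 12 across.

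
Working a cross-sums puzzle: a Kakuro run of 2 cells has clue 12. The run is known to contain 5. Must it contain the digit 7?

The only way to make 12 from 2 distinct digits under that restriction is {5,7}, which contains 7.

Yes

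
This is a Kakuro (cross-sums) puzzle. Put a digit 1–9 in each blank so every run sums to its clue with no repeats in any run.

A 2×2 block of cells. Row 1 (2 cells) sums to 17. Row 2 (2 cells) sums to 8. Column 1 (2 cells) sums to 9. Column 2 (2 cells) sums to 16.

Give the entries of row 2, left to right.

1 7

17 in 2 cells must be {8,9}; 16 in 2 cells must be {7,9}.
The 17 across and the 9 down share only 8, so (1,1) = 8.
(1,2) = 17 − 8 = 9 completes the 17 across.
(2,1) = 9 − 8 = 1 completes the 9 down.
(2,2) = 8 − 1 = 7 completes the 8 across.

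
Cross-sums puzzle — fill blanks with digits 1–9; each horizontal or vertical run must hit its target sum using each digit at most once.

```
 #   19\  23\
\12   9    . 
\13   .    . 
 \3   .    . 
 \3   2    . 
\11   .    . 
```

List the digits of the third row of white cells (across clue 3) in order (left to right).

1 2

3 in 2 cells must be {1,2}.
R1C2 = 12 − 9 = 3 completes the 12 across.
Given what's placed, R2C1 must be 4 to fit the 13 across and 19 down.
R2C2 = 13 − 4 = 9 completes the 13 across.
Given what's placed, R3C1 must be 1 to fit the 3 across and 19 down.
R3C2 = 3 − 1 = 2 completes the 3 across.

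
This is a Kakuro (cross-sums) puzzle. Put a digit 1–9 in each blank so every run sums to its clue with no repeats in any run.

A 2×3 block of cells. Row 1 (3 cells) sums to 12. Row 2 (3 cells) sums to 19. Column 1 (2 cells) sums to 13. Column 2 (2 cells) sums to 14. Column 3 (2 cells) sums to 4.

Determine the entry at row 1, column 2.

4 in 2 cells must be {1,3}.
The 19 across and the 4 down share only 3, so (2,3) = 3.
(1,3) = 4 − 3 = 1 completes the 4 down.
Given what's placed, (2,2) must be 9 to fit the 19 across and 14 down.
(1,2) = 14 − 9 = 5 completes the 14 down.
(2,1) = 19 − 12 = 7 completes the 19 across.
(1,1) = 12 − 6 = 6 completes the 12 across.

5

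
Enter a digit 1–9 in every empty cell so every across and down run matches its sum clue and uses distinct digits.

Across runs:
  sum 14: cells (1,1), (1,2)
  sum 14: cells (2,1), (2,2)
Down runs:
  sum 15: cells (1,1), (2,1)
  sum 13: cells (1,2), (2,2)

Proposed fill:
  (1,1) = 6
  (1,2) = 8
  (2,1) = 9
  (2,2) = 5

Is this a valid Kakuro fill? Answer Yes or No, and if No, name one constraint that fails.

Across: 6+8=14; 9+5=14. Down: 6+9=15; 8+5=13. No digit repeats within any run.

Yes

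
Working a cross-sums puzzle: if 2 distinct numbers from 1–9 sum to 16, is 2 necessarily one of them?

The only way to make 16 from 2 distinct digits is {7,9}, which does not contain 2.

No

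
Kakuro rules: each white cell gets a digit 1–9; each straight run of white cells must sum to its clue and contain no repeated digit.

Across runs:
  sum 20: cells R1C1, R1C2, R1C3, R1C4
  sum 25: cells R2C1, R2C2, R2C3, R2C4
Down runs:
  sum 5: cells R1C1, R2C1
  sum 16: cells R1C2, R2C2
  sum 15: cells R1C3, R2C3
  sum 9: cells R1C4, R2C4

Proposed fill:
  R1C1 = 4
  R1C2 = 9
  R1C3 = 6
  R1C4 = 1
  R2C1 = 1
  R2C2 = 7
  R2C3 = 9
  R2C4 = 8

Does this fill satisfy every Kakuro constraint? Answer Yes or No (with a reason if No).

Across: 4+9+6+1=20; 1+7+9+8=25. Down: 4+1=5; 9+7=16; 6+9=15; 1+8=9. No digit repeats within any run.

Yes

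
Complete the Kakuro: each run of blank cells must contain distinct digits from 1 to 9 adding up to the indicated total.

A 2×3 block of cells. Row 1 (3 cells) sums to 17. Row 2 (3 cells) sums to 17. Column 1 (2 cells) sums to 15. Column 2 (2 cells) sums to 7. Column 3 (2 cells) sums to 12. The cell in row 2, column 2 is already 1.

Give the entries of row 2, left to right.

(1,2) = 7 − 1 = 6 completes the 7 down.
No cell is forced outright now. (2,1) can only be 7 or 9 (the digits allowed by both its 17 across and its 15 down). If (2,1) = 9: then (1,1) would have to be in {2,3,4,7,8,9} for the 17 across but in {6} for the 15 down — contradiction. So (2,1) = 7.
(1,1) = 15 − 7 = 8 completes the 15 down.
(1,3) = 17 − 14 = 3 completes the 17 across.
(2,3) = 17 − 8 = 9 completes the 17 across.

7 1 9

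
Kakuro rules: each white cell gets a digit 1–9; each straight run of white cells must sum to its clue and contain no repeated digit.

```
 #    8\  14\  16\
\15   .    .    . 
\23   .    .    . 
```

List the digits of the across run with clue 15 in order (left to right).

23 in 3 cells must be {6,8,9}; 16 in 2 cells must be {7,9}.
The 23 across and the 8 down share only 6, so R2C1 = 6.
Given what's placed, R2C3 must be 9 to fit the 23 across and 16 down.
R1C1 = 8 − 6 = 2 completes the 8 down.
R1C3 = 16 − 9 = 7 completes the 16 down.
R2C2 = 23 − 15 = 8 completes the 23 across.
R1C2 = 15 − 9 = 6 completes the 15 across.

2 6 7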